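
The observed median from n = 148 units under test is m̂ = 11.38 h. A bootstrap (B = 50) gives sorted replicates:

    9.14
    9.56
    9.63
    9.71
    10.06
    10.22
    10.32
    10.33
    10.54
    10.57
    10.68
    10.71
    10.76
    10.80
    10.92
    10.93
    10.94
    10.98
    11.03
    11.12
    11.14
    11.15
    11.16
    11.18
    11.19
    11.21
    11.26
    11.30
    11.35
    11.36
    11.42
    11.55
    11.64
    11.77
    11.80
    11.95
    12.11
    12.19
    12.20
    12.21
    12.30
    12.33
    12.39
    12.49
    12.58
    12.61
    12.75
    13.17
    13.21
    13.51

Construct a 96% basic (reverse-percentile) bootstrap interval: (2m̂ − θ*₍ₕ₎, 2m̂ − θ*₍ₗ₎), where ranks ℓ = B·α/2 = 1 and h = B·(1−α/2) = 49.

(9.55, 13.62)

Percentile endpoints at ranks 1 and 49: θ*₍1₎ = 9.14, θ*₍49₎ = 13.21.
Basic interval reflects these around m̂:
  lower = 2 × 11.38 − 13.21 = 9.55
  upper = 2 × 11.38 − 9.14 = 13.62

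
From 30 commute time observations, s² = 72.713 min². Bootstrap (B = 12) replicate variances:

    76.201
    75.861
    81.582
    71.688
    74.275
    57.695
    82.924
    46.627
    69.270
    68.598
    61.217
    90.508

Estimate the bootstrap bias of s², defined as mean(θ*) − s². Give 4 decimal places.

bias = −1.3425

mean(θ*) = (76.201 + 75.861 + 81.582 + 71.688 + 74.275 + 57.695 + 82.924 + 46.627 + 69.270 + 68.598 + 61.217 + 90.508) / 12 = 71.37050
bias = 71.37050 − 72.713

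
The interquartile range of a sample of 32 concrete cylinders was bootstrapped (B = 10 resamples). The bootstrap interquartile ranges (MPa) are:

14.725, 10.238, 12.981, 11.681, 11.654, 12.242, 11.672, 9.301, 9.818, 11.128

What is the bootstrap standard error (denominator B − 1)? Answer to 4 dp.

SE* = 1.5849

Bootstrap SE is the standard deviation of the 10 replicate interquartile ranges.
Mean of replicates: (14.725 + 10.238 + 12.981 + 11.681 + 11.654 + 12.242 + 11.672 + 9.301 + 9.818 + 11.128) / 10 = 115.44000 / 10 = 11.54400
Sum of squared deviations: (+3.18100)² + (−1.30600)² + (+1.43700)² + (+0.13700)² + (+0.11000)² + (+0.69800)² + (+0.12800)² + (−2.24300)² + (−1.72600)² + (−0.41600)² = 22.60700
Variance = 22.60700 / 9 = 2.51189
SE* = √2.51189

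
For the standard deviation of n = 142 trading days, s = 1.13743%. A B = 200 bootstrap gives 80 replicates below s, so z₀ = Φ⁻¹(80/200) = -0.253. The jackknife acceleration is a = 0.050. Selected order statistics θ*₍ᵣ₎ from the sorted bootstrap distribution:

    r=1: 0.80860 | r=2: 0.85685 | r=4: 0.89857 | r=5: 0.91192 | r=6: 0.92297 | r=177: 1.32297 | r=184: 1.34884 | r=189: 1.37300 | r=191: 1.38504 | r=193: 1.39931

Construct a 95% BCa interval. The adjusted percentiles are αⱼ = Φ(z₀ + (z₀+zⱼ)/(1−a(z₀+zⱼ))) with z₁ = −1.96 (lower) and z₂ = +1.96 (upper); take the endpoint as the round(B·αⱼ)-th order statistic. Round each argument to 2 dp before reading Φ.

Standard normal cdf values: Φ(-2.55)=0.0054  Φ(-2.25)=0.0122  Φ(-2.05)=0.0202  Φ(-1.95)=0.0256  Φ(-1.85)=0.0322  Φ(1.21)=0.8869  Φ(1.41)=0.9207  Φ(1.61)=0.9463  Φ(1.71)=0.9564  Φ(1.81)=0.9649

(0.85685, 1.37300)

Lower: z₀ + z₁ = -0.253 + (-1.960) = -2.213; 1 − a(z₀+z₁) = 1 − (0.050)(-2.213) = 1.1106; argument = -0.253 + (-2.213)/1.1106 = -2.2455 → -2.25.
α₁ = Φ(-2.25) = 0.0122; rank = round(200 × 0.0122) = 2; θ*₍2₎ = 0.85685.
Upper: z₀ + z₂ = 1.707; 1 − a(z₀+z₂) = 0.9146; argument = 1.6133 → 1.61; α₂ = 0.9463; rank = 189; θ*₍189₎ = 1.37300.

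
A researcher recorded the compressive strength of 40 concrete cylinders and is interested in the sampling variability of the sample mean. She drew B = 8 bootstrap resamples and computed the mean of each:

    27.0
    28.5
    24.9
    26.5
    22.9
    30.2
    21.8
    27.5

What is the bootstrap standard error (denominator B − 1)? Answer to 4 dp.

SE* = 2.8193

Bootstrap SE is the standard deviation of the 8 replicate means.
Mean of replicates: (27.0 + 28.5 + 24.9 + 26.5 + 22.9 + 30.2 + 21.8 + 27.5) / 8 = 209.30000 / 8 = 26.16250
Sum of squared deviations: (+0.83750)² + (+2.33750)² + (−1.26250)² + (+0.33750)² + (−3.26250)² + (+4.03750)² + (−4.36250)² + (+1.33750)² = 55.63875
Variance = 55.63875 / 7 = 7.94839
SE* = √7.94839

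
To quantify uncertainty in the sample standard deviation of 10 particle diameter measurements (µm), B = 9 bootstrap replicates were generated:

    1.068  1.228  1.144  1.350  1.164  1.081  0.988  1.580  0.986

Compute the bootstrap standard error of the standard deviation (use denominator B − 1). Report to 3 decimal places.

Bootstrap SE is the standard deviation of the 9 replicate standard deviations.
Mean of replicates: (1.068 + 1.228 + 1.144 + 1.350 + 1.164 + 1.081 + 0.988 + 1.580 + 0.986) / 9 = 10.5890 / 9 = 1.1766
Sum of squared deviations: (−0.1086)² + (+0.0514)² + (−0.0326)² + (+0.1734)² + (−0.0126)² + (−0.0956)² + (−0.1886)² + (+0.4034)² + (−0.1906)² = 0.2895
Variance = 0.2895 / 8 = 0.0362
SE* = √0.0362

SE* = 0.190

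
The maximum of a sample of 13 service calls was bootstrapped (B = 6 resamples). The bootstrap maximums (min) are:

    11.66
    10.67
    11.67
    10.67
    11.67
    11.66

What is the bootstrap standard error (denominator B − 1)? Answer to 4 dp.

SE* = 0.5138

Bootstrap SE is the standard deviation of the 6 replicate maximums.
Mean of replicates: (11.66 + 10.67 + 11.67 + 10.67 + 11.67 + 11.66) / 6 = 68.00000 / 6 = 11.33333
Sum of squared deviations: (+0.32667)² + (−0.66333)² + (+0.33667)² + (−0.66333)² + (+0.33667)² + (+0.32667)² = 1.32013
Variance = 1.32013 / 5 = 0.26403
SE* = √0.26403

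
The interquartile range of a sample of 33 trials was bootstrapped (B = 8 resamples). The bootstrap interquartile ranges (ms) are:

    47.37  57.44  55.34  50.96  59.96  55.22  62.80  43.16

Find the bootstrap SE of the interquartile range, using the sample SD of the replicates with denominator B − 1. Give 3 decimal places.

Bootstrap SE is the standard deviation of the 8 replicate interquartile ranges.
Mean of replicates: (47.37 + 57.44 + 55.34 + 50.96 + 59.96 + 55.22 + 62.80 + 43.16) / 8 = 432.2500 / 8 = 54.0312
Sum of squared deviations: (−6.6613)² + (+3.4087)² + (+1.3088)² + (−3.0712)² + (+5.9288)² + (+1.1887)² + (+8.7687)² + (−10.8713)² = 298.7755
Variance = 298.7755 / 7 = 42.6822
SE* = √42.6822

SE* = 6.533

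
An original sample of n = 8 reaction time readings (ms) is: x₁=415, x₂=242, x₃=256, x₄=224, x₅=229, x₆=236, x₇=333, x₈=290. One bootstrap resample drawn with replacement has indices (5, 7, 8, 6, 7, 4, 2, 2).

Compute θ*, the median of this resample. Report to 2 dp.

θ* = 242.00

Resample values: 229, 333, 290, 236, 333, 224, 242, 242.
Sorted: 224, 229, 236, 242, 242, 290, 333, 333
Median = average of the two middle values = 242.00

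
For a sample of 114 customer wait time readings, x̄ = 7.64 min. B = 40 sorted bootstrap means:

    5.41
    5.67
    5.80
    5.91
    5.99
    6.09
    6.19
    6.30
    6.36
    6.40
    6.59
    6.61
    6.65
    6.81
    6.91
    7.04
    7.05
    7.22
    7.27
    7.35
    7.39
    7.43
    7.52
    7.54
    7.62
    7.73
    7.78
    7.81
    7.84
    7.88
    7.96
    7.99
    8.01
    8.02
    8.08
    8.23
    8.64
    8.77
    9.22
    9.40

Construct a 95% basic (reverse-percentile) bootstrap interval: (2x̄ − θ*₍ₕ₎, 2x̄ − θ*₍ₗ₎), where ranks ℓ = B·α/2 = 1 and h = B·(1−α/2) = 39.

Percentile endpoints at ranks 1 and 39: θ*₍1₎ = 5.41, θ*₍39₎ = 9.22.
Basic interval reflects these around x̄:
  lower = 2 × 7.64 − 9.22 = 6.06
  upper = 2 × 7.64 − 5.41 = 9.87

(6.06, 9.87)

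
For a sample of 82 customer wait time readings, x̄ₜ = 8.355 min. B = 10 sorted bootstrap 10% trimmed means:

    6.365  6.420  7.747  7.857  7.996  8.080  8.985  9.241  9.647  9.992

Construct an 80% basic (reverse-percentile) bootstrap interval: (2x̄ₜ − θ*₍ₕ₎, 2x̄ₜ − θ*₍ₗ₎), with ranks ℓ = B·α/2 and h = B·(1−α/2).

Percentile endpoints at ranks 1 and 9: θ*₍1₎ = 6.365, θ*₍9₎ = 9.647.
Basic interval reflects these around x̄ₜ:
  lower = 2 × 8.355 − 9.647 = 7.063
  upper = 2 × 8.355 − 6.365 = 10.345

(7.063, 10.345)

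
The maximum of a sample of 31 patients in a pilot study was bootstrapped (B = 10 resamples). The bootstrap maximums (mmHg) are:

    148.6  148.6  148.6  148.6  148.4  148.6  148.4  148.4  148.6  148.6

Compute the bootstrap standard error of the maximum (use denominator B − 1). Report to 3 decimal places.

Bootstrap SE is the standard deviation of the 10 replicate maximums.
Mean of replicates: (148.6 + 148.6 + 148.6 + 148.6 + 148.4 + 148.6 + 148.4 + 148.4 + 148.6 + 148.6) / 10 = 1485.40000 / 10 = 148.54000
Sum of squared deviations: (+0.06000)² + (+0.06000)² + (+0.06000)² + (+0.06000)² + (−0.14000)² + (+0.06000)² + (−0.14000)² + (−0.14000)² + (+0.06000)² + (+0.06000)² = 0.08400
Variance = 0.08400 / 9 = 0.00933
SE* = √0.00933

SE* = 0.097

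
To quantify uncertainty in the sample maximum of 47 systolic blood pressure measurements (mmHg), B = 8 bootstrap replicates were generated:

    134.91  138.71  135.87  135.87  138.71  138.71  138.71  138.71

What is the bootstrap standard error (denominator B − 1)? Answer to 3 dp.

Bootstrap SE is the standard deviation of the 8 replicate maximums.
Mean of replicates: (134.91 + 138.71 + 135.87 + 135.87 + 138.71 + 138.71 + 138.71 + 138.71) / 8 = 1100.2000 / 8 = 137.5250
Sum of squared deviations: (−2.6150)² + (+1.1850)² + (−1.6550)² + (−1.6550)² + (+1.1850)² + (+1.1850)² + (+1.1850)² + (+1.1850)² = 19.3374
Variance = 19.3374 / 7 = 2.7625
SE* = √2.7625

SE* = 1.662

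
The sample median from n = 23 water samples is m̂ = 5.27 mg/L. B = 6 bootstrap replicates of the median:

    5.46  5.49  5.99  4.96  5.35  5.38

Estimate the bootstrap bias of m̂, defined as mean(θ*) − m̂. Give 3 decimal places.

mean(θ*) = (5.46 + 5.49 + 5.99 + 4.96 + 5.35 + 5.38) / 6 = 5.4383
bias = 5.4383 − 5.27

bias = +0.168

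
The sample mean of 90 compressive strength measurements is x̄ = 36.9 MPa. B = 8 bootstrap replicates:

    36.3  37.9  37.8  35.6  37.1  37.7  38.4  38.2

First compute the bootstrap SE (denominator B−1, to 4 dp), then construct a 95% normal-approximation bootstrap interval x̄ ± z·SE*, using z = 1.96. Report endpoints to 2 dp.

(34.99, 38.81)

Mean of replicates = 37.3750; sum of squared deviations = 6.6750; SE* = √(6.6750/7) = 0.9765
Margin = 1.96 × 0.9765 = 1.914
Interval: 36.9 ± 1.914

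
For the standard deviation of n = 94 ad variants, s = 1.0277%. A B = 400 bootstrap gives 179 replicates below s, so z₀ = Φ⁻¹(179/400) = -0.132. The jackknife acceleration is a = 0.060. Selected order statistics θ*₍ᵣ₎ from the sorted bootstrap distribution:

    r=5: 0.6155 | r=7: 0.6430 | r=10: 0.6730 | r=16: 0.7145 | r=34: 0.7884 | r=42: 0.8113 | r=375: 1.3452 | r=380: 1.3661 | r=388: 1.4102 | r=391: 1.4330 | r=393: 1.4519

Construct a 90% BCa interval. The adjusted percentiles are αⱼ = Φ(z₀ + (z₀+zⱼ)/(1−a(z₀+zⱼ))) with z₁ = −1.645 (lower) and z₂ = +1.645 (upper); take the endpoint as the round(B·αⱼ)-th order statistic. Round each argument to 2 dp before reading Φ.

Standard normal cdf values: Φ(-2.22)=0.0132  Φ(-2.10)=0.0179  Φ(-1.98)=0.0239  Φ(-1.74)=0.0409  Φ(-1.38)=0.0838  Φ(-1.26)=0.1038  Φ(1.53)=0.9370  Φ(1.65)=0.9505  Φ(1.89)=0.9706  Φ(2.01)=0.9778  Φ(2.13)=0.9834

Lower: z₀ + z₁ = -0.132 + (-1.645) = -1.777; 1 − a(z₀+z₁) = 1 − (0.060)(-1.777) = 1.1066; argument = -0.132 + (-1.777)/1.1066 = -1.7378 → -1.74.
α₁ = Φ(-1.74) = 0.0409; rank = round(400 × 0.0409) = 16; θ*₍16₎ = 0.7145.
Upper: z₀ + z₂ = 1.513; 1 − a(z₀+z₂) = 0.9092; argument = 1.5321 → 1.53; α₂ = 0.9370; rank = 375; θ*₍375₎ = 1.3452.

(0.7145, 1.3452)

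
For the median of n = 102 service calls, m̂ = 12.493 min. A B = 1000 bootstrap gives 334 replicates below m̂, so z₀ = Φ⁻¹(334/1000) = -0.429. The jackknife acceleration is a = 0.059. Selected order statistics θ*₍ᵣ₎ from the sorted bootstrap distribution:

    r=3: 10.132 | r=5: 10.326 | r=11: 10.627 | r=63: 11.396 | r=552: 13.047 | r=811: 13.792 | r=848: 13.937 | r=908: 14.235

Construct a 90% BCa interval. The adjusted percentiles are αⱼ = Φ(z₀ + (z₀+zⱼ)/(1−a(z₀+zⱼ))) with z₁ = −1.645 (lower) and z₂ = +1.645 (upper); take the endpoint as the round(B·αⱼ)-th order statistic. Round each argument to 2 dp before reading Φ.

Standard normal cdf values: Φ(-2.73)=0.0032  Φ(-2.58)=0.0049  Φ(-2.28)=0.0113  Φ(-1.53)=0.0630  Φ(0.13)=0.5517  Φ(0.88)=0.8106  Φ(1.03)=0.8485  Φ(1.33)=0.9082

Lower: z₀ + z₁ = -0.429 + (-1.645) = -2.074; 1 − a(z₀+z₁) = 1 − (0.059)(-2.074) = 1.1224; argument = -0.429 + (-2.074)/1.1224 = -2.2769 → -2.28.
α₁ = Φ(-2.28) = 0.0113; rank = round(1000 × 0.0113) = 11; θ*₍11₎ = 10.627.
Upper: z₀ + z₂ = 1.216; 1 − a(z₀+z₂) = 0.9283; argument = 0.8810 → 0.88; α₂ = 0.8106; rank = 811; θ*₍811₎ = 13.792.

(10.627, 13.792)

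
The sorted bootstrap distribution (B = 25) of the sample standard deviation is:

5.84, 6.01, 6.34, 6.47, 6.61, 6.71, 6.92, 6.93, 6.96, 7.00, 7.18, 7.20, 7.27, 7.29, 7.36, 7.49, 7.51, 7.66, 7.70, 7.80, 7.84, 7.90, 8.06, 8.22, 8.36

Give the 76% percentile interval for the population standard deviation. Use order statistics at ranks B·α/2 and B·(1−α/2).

(6.34, 7.90)

α = 0.24; lower rank = 25 × 0.120 = 3; upper rank = 25 × 0.880 = 22.
The 3rd smallest replicate is 6.34; the 22nd is 7.90.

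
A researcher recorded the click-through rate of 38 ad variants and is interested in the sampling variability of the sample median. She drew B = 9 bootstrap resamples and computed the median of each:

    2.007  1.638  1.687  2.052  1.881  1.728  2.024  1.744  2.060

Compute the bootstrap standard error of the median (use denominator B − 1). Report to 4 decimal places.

Bootstrap SE is the standard deviation of the 9 replicate medians.
Mean of replicates: (2.007 + 1.638 + 1.687 + 2.052 + 1.881 + 1.728 + 2.024 + 1.744 + 2.060) / 9 = 16.82100 / 9 = 1.86900
Sum of squared deviations: (+0.13800)² + (−0.23100)² + (−0.18200)² + (+0.18300)² + (+0.01200)² + (−0.14100)² + (+0.15500)² + (−0.12500)² + (+0.19100)² = 0.23517
Variance = 0.23517 / 8 = 0.02940
SE* = √0.02940

SE* = 0.1715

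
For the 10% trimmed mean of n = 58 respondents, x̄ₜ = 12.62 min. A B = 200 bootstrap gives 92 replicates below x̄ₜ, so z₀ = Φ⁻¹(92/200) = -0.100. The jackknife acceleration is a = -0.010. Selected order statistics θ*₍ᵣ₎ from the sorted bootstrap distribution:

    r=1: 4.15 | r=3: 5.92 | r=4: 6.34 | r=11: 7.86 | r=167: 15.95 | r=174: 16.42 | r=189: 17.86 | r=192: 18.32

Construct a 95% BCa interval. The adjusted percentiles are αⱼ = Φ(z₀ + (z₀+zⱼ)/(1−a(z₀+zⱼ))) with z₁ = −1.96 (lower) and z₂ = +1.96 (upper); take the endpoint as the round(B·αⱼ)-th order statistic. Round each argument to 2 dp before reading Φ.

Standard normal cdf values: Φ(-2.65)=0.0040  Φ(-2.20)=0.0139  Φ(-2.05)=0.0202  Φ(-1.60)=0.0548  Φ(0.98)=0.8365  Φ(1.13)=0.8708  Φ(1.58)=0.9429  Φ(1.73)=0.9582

Lower: z₀ + z₁ = -0.100 + (-1.960) = -2.060; 1 − a(z₀+z₁) = 1 − (-0.010)(-2.060) = 0.9794; argument = -0.100 + (-2.060)/0.9794 = -2.2033 → -2.20.
α₁ = Φ(-2.20) = 0.0139; rank = round(200 × 0.0139) = 3; θ*₍3₎ = 5.92.
Upper: z₀ + z₂ = 1.860; 1 − a(z₀+z₂) = 1.0186; argument = 1.7260 → 1.73; α₂ = 0.9582; rank = 192; θ*₍192₎ = 18.32.

(5.92, 18.32)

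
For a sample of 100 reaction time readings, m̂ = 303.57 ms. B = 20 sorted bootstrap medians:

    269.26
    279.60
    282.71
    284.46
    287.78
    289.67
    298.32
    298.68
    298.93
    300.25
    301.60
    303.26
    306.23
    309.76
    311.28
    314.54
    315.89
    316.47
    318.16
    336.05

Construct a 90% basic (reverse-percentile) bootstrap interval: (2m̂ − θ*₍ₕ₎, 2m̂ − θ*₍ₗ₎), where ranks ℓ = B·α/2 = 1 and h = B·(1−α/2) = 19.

Percentile endpoints at ranks 1 and 19: θ*₍1₎ = 269.26, θ*₍19₎ = 318.16.
Basic interval reflects these around m̂:
  lower = 2 × 303.57 − 318.16 = 288.98
  upper = 2 × 303.57 − 269.26 = 337.88

(288.98, 337.88)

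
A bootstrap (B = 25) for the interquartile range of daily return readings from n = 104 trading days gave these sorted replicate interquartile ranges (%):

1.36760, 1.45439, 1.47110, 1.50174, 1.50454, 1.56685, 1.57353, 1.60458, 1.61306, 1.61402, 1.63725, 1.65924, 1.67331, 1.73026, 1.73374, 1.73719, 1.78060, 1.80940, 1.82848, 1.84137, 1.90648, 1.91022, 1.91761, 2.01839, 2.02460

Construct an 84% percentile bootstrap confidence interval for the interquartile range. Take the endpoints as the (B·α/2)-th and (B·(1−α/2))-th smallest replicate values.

α = 0.16; lower rank = 25 × 0.080 = 2; upper rank = 25 × 0.920 = 23.
The 2nd smallest replicate is 1.45439; the 23rd is 1.91761.

(1.45439, 1.91761)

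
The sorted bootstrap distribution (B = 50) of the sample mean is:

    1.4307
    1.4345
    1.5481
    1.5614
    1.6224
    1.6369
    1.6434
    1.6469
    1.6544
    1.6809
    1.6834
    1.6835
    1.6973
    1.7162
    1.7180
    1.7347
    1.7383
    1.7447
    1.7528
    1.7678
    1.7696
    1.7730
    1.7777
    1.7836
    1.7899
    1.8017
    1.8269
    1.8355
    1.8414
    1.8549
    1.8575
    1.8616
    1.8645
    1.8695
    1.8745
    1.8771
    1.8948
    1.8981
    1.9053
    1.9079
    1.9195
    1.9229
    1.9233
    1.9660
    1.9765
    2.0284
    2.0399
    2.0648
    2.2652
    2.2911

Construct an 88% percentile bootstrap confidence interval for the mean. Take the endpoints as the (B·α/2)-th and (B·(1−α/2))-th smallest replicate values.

α = 0.12; lower rank = 50 × 0.060 = 3; upper rank = 50 × 0.940 = 47.
The 3rd smallest replicate is 1.5481; the 47th is 2.0399.

(1.5481, 2.0399)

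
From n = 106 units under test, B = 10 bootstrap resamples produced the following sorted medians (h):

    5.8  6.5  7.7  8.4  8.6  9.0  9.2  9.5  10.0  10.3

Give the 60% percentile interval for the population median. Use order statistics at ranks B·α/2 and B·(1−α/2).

(6.5, 9.5)

α = 0.40; lower rank = 10 × 0.200 = 2; upper rank = 10 × 0.800 = 8.
The 2nd smallest replicate is 6.5; the 8th is 9.5.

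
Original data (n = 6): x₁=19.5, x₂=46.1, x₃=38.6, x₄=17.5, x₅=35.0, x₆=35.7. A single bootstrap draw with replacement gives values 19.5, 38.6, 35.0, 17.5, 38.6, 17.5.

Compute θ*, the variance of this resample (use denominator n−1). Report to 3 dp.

θ* = 113.238

Mean = 27.7833; sum of squared deviations = 566.1883
s² = 566.1883 / 5 = 113.2377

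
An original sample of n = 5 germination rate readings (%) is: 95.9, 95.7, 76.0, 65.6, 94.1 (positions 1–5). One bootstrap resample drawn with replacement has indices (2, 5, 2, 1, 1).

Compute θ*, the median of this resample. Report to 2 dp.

Resample values: 95.7, 94.1, 95.7, 95.9, 95.9.
Sorted: 94.1, 95.7, 95.7, 95.9, 95.9
Median = middle value = 95.70

θ* = 95.70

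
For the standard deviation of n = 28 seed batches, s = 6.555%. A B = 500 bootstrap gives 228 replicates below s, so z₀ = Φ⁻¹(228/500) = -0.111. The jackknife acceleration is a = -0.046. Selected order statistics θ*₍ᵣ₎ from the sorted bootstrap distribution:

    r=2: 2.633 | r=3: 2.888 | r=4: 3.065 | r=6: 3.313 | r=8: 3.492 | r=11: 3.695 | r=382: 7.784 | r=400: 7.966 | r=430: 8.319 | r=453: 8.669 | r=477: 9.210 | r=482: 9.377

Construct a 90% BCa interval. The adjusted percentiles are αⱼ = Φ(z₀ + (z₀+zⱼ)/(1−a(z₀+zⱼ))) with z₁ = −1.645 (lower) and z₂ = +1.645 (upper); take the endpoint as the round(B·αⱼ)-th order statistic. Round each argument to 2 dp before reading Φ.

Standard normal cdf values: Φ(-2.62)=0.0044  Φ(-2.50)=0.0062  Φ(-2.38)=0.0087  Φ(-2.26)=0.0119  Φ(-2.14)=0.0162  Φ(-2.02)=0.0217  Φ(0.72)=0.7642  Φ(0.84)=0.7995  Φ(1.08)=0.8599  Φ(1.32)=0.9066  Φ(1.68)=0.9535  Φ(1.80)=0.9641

(3.695, 8.669)

Lower: z₀ + z₁ = -0.111 + (-1.645) = -1.756; 1 − a(z₀+z₁) = 1 − (-0.046)(-1.756) = 0.9192; argument = -0.111 + (-1.756)/0.9192 = -2.0213 → -2.02.
α₁ = Φ(-2.02) = 0.0217; rank = round(500 × 0.0217) = 11; θ*₍11₎ = 3.695.
Upper: z₀ + z₂ = 1.534; 1 − a(z₀+z₂) = 1.0706; argument = 1.3219 → 1.32; α₂ = 0.9066; rank = 453; θ*₍453₎ = 8.669.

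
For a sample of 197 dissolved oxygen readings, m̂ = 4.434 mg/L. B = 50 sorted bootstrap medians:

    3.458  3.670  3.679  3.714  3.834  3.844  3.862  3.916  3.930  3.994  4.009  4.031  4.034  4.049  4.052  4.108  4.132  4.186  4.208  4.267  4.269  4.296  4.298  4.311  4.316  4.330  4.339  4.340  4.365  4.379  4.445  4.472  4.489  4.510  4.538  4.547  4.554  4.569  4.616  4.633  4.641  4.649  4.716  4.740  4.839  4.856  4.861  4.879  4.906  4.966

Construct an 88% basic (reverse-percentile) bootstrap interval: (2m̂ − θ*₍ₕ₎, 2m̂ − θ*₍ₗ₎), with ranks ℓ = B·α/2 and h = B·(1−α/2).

(4.007, 5.189)

Percentile endpoints at ranks 3 and 47: θ*₍3₎ = 3.679, θ*₍47₎ = 4.861.
Basic interval reflects these around m̂:
  lower = 2 × 4.434 − 4.861 = 4.007
  upper = 2 × 4.434 − 3.679 = 5.189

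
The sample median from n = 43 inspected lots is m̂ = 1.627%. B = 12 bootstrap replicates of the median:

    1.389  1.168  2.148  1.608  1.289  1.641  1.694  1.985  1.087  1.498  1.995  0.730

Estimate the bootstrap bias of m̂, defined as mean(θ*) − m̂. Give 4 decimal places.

bias = −0.1077

mean(θ*) = (1.389 + 1.168 + 2.148 + 1.608 + 1.289 + 1.641 + 1.694 + 1.985 + 1.087 + 1.498 + 1.995 + 0.730) / 12 = 1.51933
bias = 1.51933 − 1.627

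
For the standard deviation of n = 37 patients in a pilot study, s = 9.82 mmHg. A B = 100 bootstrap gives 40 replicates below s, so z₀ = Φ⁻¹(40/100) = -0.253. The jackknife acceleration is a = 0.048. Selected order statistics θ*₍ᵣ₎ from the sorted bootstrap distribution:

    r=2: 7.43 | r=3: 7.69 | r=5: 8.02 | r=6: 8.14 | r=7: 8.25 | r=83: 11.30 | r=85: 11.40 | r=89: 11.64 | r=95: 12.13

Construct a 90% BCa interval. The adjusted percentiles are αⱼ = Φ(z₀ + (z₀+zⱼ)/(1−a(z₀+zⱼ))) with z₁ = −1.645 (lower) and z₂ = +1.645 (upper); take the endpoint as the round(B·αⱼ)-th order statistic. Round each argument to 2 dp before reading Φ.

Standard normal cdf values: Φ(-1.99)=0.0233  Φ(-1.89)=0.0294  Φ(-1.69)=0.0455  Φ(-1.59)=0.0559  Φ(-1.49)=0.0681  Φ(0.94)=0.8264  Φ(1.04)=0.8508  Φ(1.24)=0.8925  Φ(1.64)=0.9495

(7.43, 11.64)

Lower: z₀ + z₁ = -0.253 + (-1.645) = -1.898; 1 − a(z₀+z₁) = 1 − (0.048)(-1.898) = 1.0911; argument = -0.253 + (-1.898)/1.0911 = -1.9925 → -1.99.
α₁ = Φ(-1.99) = 0.0233; rank = round(100 × 0.0233) = 2; θ*₍2₎ = 7.43.
Upper: z₀ + z₂ = 1.392; 1 − a(z₀+z₂) = 0.9332; argument = 1.2387 → 1.24; α₂ = 0.8925; rank = 89; θ*₍89₎ = 11.64.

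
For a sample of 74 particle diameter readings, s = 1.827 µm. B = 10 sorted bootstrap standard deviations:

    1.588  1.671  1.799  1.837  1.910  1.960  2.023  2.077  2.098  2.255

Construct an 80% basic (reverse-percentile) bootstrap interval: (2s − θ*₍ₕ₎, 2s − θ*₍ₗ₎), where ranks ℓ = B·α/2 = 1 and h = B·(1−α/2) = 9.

(1.556, 2.066)

Percentile endpoints at ranks 1 and 9: θ*₍1₎ = 1.588, θ*₍9₎ = 2.098.
Basic interval reflects these around s:
  lower = 2 × 1.827 − 2.098 = 1.556
  upper = 2 × 1.827 − 1.588 = 2.066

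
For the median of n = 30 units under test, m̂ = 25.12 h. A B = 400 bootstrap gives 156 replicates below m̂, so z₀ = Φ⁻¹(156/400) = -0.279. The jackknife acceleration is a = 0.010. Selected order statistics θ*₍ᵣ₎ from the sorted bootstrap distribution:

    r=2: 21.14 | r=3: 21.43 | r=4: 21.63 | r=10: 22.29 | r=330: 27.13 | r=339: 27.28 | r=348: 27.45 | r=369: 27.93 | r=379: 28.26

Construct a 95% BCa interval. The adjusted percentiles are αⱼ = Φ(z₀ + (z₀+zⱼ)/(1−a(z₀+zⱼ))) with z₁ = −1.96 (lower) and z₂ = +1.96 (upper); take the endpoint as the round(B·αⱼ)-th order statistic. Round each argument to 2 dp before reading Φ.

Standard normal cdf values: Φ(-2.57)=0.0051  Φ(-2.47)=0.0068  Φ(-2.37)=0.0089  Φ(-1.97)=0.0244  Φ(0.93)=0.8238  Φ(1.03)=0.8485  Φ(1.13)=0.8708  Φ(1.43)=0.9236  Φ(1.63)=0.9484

(21.43, 27.93)

Lower: z₀ + z₁ = -0.279 + (-1.960) = -2.239; 1 − a(z₀+z₁) = 1 − (0.010)(-2.239) = 1.0224; argument = -0.279 + (-2.239)/1.0224 = -2.4690 → -2.47.
α₁ = Φ(-2.47) = 0.0068; rank = round(400 × 0.0068) = 3; θ*₍3₎ = 21.43.
Upper: z₀ + z₂ = 1.681; 1 − a(z₀+z₂) = 0.9832; argument = 1.4307 → 1.43; α₂ = 0.9236; rank = 369; θ*₍369₎ = 27.93.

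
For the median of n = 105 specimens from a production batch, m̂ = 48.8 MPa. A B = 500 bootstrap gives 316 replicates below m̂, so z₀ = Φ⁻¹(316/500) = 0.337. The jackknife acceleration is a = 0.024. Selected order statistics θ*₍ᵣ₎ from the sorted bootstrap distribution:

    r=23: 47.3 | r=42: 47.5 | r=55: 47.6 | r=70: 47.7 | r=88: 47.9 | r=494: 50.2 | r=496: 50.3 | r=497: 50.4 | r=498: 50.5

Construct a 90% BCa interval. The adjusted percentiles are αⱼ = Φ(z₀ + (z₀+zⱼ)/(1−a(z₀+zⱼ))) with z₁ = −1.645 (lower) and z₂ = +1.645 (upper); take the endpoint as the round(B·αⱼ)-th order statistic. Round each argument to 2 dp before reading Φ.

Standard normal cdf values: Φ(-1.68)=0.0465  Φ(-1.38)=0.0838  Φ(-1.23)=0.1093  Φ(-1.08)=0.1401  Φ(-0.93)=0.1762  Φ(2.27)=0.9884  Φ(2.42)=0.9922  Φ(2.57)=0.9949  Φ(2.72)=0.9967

(47.9, 50.3)

Lower: z₀ + z₁ = 0.337 + (-1.645) = -1.308; 1 − a(z₀+z₁) = 1 − (0.024)(-1.308) = 1.0314; argument = 0.337 + (-1.308)/1.0314 = -0.9312 → -0.93.
α₁ = Φ(-0.93) = 0.1762; rank = round(500 × 0.1762) = 88; θ*₍88₎ = 47.9.
Upper: z₀ + z₂ = 1.982; 1 − a(z₀+z₂) = 0.9524; argument = 2.4180 → 2.42; α₂ = 0.9922; rank = 496; θ*₍496₎ = 50.3.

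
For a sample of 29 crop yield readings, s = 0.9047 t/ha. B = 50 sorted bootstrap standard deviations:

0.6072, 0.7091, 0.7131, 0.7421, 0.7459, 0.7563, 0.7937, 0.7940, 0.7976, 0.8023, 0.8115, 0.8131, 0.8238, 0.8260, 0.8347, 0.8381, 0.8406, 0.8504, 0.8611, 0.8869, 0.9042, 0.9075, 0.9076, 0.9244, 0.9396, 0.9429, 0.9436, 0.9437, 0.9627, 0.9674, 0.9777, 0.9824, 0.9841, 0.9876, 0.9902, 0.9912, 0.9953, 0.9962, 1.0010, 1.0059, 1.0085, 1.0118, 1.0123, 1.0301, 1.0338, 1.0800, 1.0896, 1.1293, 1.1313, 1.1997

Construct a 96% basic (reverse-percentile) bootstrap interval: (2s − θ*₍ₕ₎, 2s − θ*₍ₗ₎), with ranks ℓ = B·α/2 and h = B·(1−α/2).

Percentile endpoints at ranks 1 and 49: θ*₍1₎ = 0.6072, θ*₍49₎ = 1.1313.
Basic interval reflects these around s:
  lower = 2 × 0.9047 − 1.1313 = 0.6781
  upper = 2 × 0.9047 − 0.6072 = 1.2022

(0.6781, 1.2022)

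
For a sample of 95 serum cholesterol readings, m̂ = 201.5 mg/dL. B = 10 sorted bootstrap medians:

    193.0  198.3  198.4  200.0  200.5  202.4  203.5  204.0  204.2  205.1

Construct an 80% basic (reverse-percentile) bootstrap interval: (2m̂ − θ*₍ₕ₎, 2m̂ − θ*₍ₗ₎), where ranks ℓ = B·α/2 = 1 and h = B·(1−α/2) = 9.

(198.8, 210.0)

Percentile endpoints at ranks 1 and 9: θ*₍1₎ = 193.0, θ*₍9₎ = 204.2.
Basic interval reflects these around m̂:
  lower = 2 × 201.5 − 204.2 = 198.8
  upper = 2 × 201.5 − 193.0 = 210.0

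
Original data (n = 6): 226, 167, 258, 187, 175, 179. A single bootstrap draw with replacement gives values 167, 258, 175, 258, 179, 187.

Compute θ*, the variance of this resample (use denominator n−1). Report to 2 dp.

θ* = 1791.20

Mean = 204.0000; sum of squared deviations = 8956.0000
s² = 8956.0000 / 5 = 1791.2000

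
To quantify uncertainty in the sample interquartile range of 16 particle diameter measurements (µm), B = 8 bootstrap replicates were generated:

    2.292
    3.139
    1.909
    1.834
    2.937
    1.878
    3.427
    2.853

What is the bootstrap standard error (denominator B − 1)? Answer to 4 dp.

SE* = 0.6321

Bootstrap SE is the standard deviation of the 8 replicate interquartile ranges.
Mean of replicates: (2.292 + 3.139 + 1.909 + 1.834 + 2.937 + 1.878 + 3.427 + 2.853) / 8 = 20.26900 / 8 = 2.53362
Sum of squared deviations: (−0.24162)² + (+0.60537)² + (−0.62462)² + (−0.69962)² + (+0.40338)² + (−0.65562)² + (+0.89338)² + (+0.31938)² = 2.79717
Variance = 2.79717 / 7 = 0.39960
SE* = √0.39960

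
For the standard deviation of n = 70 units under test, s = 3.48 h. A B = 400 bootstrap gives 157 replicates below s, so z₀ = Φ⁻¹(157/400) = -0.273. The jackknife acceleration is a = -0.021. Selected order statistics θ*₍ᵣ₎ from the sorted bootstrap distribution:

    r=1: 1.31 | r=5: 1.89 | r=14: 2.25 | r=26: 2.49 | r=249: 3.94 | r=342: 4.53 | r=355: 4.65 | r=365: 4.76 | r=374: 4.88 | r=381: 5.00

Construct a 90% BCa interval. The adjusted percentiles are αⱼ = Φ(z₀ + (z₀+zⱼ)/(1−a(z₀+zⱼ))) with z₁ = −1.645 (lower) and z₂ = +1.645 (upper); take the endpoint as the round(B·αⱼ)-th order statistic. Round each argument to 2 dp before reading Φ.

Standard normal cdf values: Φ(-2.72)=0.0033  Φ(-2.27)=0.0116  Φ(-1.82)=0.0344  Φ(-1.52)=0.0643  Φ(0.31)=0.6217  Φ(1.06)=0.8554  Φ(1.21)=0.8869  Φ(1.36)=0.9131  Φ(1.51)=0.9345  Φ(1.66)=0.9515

(1.89, 4.53)

Lower: z₀ + z₁ = -0.273 + (-1.645) = -1.918; 1 − a(z₀+z₁) = 1 − (-0.021)(-1.918) = 0.9597; argument = -0.273 + (-1.918)/0.9597 = -2.2715 → -2.27.
α₁ = Φ(-2.27) = 0.0116; rank = round(400 × 0.0116) = 5; θ*₍5₎ = 1.89.
Upper: z₀ + z₂ = 1.372; 1 − a(z₀+z₂) = 1.0288; argument = 1.0606 → 1.06; α₂ = 0.8554; rank = 342; θ*₍342₎ = 4.53.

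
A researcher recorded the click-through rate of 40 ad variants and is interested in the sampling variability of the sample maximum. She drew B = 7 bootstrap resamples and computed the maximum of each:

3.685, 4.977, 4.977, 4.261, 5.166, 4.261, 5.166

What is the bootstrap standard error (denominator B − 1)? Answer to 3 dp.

SE* = 0.574

Bootstrap SE is the standard deviation of the 7 replicate maximums.
Mean of replicates: (3.685 + 4.977 + 4.977 + 4.261 + 5.166 + 4.261 + 5.166) / 7 = 32.4930 / 7 = 4.6419
Sum of squared deviations: (−0.9569)² + (+0.3351)² + (+0.3351)² + (−0.3809)² + (+0.5241)² + (−0.3809)² + (+0.5241)² = 1.9798
Variance = 1.9798 / 6 = 0.3300
SE* = √0.3300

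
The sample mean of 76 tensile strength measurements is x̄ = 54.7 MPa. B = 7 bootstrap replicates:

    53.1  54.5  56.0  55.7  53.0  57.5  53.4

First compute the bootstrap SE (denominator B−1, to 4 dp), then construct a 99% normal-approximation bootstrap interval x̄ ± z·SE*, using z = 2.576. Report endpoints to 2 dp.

Mean of replicates = 54.7429; sum of squared deviations = 17.6971; SE* = √(17.6971/6) = 1.7174
Margin = 2.576 × 1.7174 = 4.424
Interval: 54.7 ± 4.424

(50.28, 59.12)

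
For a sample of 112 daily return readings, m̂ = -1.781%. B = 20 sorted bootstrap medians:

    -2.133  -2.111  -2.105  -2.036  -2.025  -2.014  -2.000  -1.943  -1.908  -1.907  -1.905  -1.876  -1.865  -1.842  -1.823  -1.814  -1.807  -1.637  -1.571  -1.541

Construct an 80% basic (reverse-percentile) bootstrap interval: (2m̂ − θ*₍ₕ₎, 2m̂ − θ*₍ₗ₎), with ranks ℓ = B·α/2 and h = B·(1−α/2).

Percentile endpoints at ranks 2 and 18: θ*₍2₎ = -2.111, θ*₍18₎ = -1.637.
Basic interval reflects these around m̂:
  lower = 2 × -1.781 − -1.637 = -1.925
  upper = 2 × -1.781 − -2.111 = -1.451

(-1.925, -1.451)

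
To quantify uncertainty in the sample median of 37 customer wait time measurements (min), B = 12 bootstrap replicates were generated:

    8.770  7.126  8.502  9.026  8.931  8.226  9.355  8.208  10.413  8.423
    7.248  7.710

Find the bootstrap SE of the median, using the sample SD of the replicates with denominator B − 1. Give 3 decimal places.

Bootstrap SE is the standard deviation of the 12 replicate medians.
Mean of replicates: (8.770 + 7.126 + 8.502 + 9.026 + 8.931 + 8.226 + 9.355 + 8.208 + 10.413 + 8.423 + 7.248 + 7.710) / 12 = 101.9380 / 12 = 8.4948
Sum of squared deviations: (+0.2752)² + (−1.3688)² + (+0.0072)² + (+0.5312)² + (+0.4362)² + (−0.2688)² + (+0.8602)² + (−0.2868)² + (+1.9182)² + (−0.0718)² + (−1.2468)² + (−0.7848)² = 9.1714
Variance = 9.1714 / 11 = 0.8338
SE* = √0.8338

SE* = 0.913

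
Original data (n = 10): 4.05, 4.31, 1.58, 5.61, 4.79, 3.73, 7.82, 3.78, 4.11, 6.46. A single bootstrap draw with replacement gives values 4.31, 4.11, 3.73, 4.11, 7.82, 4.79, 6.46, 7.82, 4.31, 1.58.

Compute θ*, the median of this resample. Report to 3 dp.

Sorted: 1.58, 3.73, 4.11, 4.11, 4.31, 4.31, 4.79, 6.46, 7.82, 7.82
Median = average of the two middle values = 4.310

θ* = 4.310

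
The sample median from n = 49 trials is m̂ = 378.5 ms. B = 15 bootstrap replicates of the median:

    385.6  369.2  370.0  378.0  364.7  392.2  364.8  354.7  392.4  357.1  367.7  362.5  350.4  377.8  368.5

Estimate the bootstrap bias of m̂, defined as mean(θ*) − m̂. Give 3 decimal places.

bias = −8.127

mean(θ*) = (385.6 + 369.2 + 370.0 + 378.0 + 364.7 + 392.2 + 364.8 + 354.7 + 392.4 + 357.1 + 367.7 + 362.5 + 350.4 + 377.8 + 368.5) / 15 = 370.3733
bias = 370.3733 − 378.5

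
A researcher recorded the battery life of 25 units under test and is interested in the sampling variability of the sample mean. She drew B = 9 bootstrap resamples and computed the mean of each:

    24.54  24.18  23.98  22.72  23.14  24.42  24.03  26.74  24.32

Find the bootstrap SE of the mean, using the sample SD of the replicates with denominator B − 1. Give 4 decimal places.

Bootstrap SE is the standard deviation of the 9 replicate means.
Mean of replicates: (24.54 + 24.18 + 23.98 + 22.72 + 23.14 + 24.42 + 24.03 + 26.74 + 24.32) / 9 = 218.07000 / 9 = 24.23000
Sum of squared deviations: (+0.31000)² + (−0.05000)² + (−0.25000)² + (−1.51000)² + (−1.09000)² + (+0.19000)² + (−0.20000)² + (+2.51000)² + (+0.09000)² = 10.01360
Variance = 10.01360 / 8 = 1.25170
SE* = √1.25170

SE* = 1.1188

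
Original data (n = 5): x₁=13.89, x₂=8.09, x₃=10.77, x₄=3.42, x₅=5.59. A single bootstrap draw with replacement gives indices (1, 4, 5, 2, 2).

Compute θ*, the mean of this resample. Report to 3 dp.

θ* = 7.816

Resample values: 13.89, 3.42, 5.59, 8.09, 8.09.
Mean = (13.89 + 3.42 + 5.59 + 8.09 + 8.09) / 5 = 39.080 / 5 = 7.816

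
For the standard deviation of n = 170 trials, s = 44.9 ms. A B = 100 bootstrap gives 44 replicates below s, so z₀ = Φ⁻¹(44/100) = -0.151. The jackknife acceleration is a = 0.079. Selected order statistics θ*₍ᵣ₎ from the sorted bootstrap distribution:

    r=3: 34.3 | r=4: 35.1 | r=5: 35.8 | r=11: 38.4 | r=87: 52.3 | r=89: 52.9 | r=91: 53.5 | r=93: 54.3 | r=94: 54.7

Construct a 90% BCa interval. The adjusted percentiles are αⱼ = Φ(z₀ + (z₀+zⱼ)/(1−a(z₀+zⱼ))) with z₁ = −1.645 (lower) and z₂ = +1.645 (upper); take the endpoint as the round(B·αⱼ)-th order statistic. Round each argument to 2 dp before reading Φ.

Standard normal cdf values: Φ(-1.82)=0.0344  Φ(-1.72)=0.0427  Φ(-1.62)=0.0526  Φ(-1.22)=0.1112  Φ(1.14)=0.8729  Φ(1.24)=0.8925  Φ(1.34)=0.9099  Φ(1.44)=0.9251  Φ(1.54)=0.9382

(35.1, 54.7)

Lower: z₀ + z₁ = -0.151 + (-1.645) = -1.796; 1 − a(z₀+z₁) = 1 − (0.079)(-1.796) = 1.1419; argument = -0.151 + (-1.796)/1.1419 = -1.7238 → -1.72.
α₁ = Φ(-1.72) = 0.0427; rank = round(100 × 0.0427) = 4; θ*₍4₎ = 35.1.
Upper: z₀ + z₂ = 1.494; 1 − a(z₀+z₂) = 0.8820; argument = 1.5429 → 1.54; α₂ = 0.9382; rank = 94; θ*₍94₎ = 54.7.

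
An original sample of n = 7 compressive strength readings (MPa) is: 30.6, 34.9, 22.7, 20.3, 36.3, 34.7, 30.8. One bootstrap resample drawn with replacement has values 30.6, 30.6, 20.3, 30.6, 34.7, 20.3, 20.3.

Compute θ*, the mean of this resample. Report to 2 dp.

Mean = (30.6 + 30.6 + 20.3 + 30.6 + 34.7 + 20.3 + 20.3) / 7 = 187.40 / 7 = 26.77

θ* = 26.77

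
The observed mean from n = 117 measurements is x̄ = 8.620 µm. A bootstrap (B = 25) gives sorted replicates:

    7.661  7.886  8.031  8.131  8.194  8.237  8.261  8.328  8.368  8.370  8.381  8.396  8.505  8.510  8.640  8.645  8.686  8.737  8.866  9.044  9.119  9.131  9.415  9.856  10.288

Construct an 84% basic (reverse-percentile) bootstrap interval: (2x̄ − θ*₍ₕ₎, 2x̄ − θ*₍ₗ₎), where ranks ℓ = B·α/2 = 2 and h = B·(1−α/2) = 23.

(7.825, 9.354)

Percentile endpoints at ranks 2 and 23: θ*₍2₎ = 7.886, θ*₍23₎ = 9.415.
Basic interval reflects these around x̄:
  lower = 2 × 8.620 − 9.415 = 7.825
  upper = 2 × 8.620 − 7.886 = 9.354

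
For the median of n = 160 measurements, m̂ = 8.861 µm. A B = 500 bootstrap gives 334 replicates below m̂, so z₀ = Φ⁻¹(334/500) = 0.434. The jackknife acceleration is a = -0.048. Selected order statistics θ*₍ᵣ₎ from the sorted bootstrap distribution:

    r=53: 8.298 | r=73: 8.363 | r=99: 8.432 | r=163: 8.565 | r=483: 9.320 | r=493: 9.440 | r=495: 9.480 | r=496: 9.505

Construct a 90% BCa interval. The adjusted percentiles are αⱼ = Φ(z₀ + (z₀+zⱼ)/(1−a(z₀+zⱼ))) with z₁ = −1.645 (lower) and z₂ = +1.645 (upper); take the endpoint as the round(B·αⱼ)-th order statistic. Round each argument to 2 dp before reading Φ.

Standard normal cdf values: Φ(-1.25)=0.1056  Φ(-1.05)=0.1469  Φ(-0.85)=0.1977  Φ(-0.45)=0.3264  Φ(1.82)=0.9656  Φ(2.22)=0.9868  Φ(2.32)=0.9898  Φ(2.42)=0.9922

(8.432, 9.480)

Lower: z₀ + z₁ = 0.434 + (-1.645) = -1.211; 1 − a(z₀+z₁) = 1 − (-0.048)(-1.211) = 0.9419; argument = 0.434 + (-1.211)/0.9419 = -0.8517 → -0.85.
α₁ = Φ(-0.85) = 0.1977; rank = round(500 × 0.1977) = 99; θ*₍99₎ = 8.432.
Upper: z₀ + z₂ = 2.079; 1 − a(z₀+z₂) = 1.0998; argument = 2.3244 → 2.32; α₂ = 0.9898; rank = 495; θ*₍495₎ = 9.480.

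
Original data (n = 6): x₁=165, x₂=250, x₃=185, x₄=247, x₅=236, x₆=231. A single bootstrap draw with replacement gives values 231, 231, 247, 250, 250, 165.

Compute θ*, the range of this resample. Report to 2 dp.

θ* = 85.00

Range = 250 − 165 = 85.00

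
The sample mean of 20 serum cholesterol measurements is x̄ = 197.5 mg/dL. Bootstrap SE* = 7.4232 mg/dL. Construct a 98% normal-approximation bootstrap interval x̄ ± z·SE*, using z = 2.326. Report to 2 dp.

(180.23, 214.77)

Margin = 2.326 × 7.4232 = 17.266
Interval: 197.5 ± 17.266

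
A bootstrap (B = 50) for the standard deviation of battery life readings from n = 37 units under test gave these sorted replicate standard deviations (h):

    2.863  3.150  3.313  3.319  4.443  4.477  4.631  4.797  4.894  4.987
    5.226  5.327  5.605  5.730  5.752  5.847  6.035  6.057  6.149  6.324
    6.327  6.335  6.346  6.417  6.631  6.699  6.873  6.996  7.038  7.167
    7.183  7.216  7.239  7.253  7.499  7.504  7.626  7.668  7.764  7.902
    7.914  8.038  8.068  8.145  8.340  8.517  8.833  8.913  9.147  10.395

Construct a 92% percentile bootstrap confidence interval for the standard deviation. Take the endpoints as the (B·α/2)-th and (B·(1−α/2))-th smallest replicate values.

α = 0.08; lower rank = 50 × 0.040 = 2; upper rank = 50 × 0.960 = 48.
The 2nd smallest replicate is 3.150; the 48th is 8.913.

(3.150, 8.913)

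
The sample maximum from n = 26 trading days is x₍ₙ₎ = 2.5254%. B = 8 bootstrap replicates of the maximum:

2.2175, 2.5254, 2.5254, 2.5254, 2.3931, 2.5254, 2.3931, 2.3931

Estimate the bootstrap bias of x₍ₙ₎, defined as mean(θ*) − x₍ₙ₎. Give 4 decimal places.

bias = −0.0881

mean(θ*) = (2.2175 + 2.5254 + 2.5254 + 2.5254 + 2.3931 + 2.5254 + 2.3931 + 2.3931) / 8 = 2.43730
bias = 2.43730 − 2.5254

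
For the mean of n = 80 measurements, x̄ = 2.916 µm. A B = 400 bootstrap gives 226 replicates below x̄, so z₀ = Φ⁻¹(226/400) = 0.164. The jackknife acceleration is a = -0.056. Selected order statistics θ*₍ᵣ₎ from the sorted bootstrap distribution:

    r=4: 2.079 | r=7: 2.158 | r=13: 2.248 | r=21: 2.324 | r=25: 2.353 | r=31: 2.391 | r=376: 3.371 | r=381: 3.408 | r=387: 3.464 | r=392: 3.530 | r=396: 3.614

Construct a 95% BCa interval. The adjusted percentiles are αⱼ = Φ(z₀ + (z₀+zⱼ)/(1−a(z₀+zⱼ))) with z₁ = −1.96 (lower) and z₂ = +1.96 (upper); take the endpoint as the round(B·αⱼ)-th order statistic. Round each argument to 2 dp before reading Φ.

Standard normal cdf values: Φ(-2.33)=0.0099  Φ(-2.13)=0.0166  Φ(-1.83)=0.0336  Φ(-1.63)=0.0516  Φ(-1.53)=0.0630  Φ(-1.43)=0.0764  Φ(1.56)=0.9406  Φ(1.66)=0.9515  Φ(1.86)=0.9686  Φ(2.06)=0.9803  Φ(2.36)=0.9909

(2.248, 3.530)

Lower: z₀ + z₁ = 0.164 + (-1.960) = -1.796; 1 − a(z₀+z₁) = 1 − (-0.056)(-1.796) = 0.8994; argument = 0.164 + (-1.796)/0.8994 = -1.8328 → -1.83.
α₁ = Φ(-1.83) = 0.0336; rank = round(400 × 0.0336) = 13; θ*₍13₎ = 2.248.
Upper: z₀ + z₂ = 2.124; 1 − a(z₀+z₂) = 1.1189; argument = 2.0622 → 2.06; α₂ = 0.9803; rank = 392; θ*₍392₎ = 3.530.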